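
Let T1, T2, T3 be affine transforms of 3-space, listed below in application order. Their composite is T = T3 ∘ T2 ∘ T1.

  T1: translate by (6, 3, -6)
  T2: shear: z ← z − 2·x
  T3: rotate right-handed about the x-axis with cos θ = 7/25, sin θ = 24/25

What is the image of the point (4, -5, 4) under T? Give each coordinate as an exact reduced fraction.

T1 translate by (6, 3, -6): (4, -5, 4) → (10, -2, -2)
T2 shear: z ← z − 2·x: (10, -2, -2) → (10, -2, -22)
T3 rotate right-handed about the x-axis with cos θ = 7/25, sin θ = 24/25: (10, -2, -22) → (10, 514/25, -202/25)

T(p) = (10, 514/25, -202/25)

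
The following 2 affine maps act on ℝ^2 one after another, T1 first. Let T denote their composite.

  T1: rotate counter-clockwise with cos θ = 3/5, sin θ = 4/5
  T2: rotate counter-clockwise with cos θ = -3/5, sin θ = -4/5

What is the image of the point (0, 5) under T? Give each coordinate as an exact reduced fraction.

T(p) = (24/5, 7/5)

T1 rotate counter-clockwise with cos θ = 3/5, sin θ = 4/5: (0, 5) → (-4, 3)
T2 rotate counter-clockwise with cos θ = -3/5, sin θ = -4/5: (-4, 3) → (24/5, 7/5)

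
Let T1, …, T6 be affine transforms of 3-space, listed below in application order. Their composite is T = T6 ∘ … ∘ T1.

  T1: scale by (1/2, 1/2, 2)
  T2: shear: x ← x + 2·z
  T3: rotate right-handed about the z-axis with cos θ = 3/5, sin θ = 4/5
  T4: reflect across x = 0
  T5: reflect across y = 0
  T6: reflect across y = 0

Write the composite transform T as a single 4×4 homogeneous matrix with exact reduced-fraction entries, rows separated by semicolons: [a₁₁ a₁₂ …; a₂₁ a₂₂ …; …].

T1 = [1/2 0 0 0; 0 1/2 0 0; 0 0 2 0; 0 0 0 1]
T2·T1 = [1/2 0 4 0; 0 1/2 0 0; 0 0 2 0; 0 0 0 1]
T3·…·T1 = [3/10 -2/5 12/5 0; 2/5 3/10 16/5 0; 0 0 2 0; 0 0 0 1]
T4·…·T1 = [-3/10 2/5 -12/5 0; 2/5 3/10 16/5 0; 0 0 2 0; 0 0 0 1]
T5·…·T1 = [-3/10 2/5 -12/5 0; -2/5 -3/10 -16/5 0; 0 0 2 0; 0 0 0 1]
T6·…·T1 = [-3/10 2/5 -12/5 0; 2/5 3/10 16/5 0; 0 0 2 0; 0 0 0 1]

T = [-3/10 2/5 -12/5 0; 2/5 3/10 16/5 0; 0 0 2 0; 0 0 0 1]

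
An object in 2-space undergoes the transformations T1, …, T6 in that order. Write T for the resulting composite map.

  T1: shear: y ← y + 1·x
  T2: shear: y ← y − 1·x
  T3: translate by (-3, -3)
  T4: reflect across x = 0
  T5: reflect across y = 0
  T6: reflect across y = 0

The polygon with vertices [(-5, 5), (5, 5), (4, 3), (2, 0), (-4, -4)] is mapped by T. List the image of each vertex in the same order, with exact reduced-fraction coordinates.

T1 shear: y ← y + 1·x: (-5, 5) → (-5, 0); (5, 5) → (5, 10); (4, 3) → (4, 7); (2, 0) → (2, 2); (-4, -4) → (-4, -8)
T2 shear: y ← y − 1·x: (-5, 0) → (-5, 5); (5, 10) → (5, 5); (4, 7) → (4, 3); (2, 2) → (2, 0); (-4, -8) → (-4, -4)
T3 translate by (-3, -3): (-5, 5) → (-8, 2); (5, 5) → (2, 2); (4, 3) → (1, 0); (2, 0) → (-1, -3); (-4, -4) → (-7, -7)
T4 reflect across x = 0: (-8, 2) → (8, 2); (2, 2) → (-2, 2); (1, 0) → (-1, 0); (-1, -3) → (1, -3); (-7, -7) → (7, -7)
T5 reflect across y = 0: (8, 2) → (8, -2); (-2, 2) → (-2, -2); (-1, 0) → (-1, 0); (1, -3) → (1, 3); (7, -7) → (7, 7)
T6 reflect across y = 0: (8, -2) → (8, 2); (-2, -2) → (-2, 2); (-1, 0) → (-1, 0); (1, 3) → (1, -3); (7, 7) → (7, -7)

image vertices: (8, 2), (-2, 2), (-1, 0), (1, -3), (7, -7)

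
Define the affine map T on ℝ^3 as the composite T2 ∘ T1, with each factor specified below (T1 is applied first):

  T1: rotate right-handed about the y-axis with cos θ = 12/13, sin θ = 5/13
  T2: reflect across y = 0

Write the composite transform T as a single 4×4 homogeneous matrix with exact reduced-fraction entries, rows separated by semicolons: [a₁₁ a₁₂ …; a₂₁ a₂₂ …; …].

T1 = [12/13 0 5/13 0; 0 1 0 0; -5/13 0 12/13 0; 0 0 0 1]
T2·T1 = [12/13 0 5/13 0; 0 -1 0 0; -5/13 0 12/13 0; 0 0 0 1]

T = [12/13 0 5/13 0; 0 -1 0 0; -5/13 0 12/13 0; 0 0 0 1]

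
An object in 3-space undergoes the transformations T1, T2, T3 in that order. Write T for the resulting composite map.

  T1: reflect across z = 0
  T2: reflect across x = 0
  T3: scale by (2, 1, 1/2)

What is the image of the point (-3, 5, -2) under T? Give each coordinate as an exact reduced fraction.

T(p) = (6, 5, 1)

T1 reflect across z = 0: (-3, 5, -2) → (-3, 5, 2)
T2 reflect across x = 0: (-3, 5, 2) → (3, 5, 2)
T3 scale by (2, 1, 1/2): (3, 5, 2) → (6, 5, 1)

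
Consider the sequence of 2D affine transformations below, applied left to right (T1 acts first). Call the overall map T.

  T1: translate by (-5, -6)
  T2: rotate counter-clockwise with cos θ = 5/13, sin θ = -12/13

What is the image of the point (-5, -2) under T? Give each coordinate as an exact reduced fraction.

T1 translate by (-5, -6): (-5, -2) → (-10, -8)
T2 rotate counter-clockwise with cos θ = 5/13, sin θ = -12/13: (-10, -8) → (-146/13, 80/13)

T(p) = (-146/13, 80/13)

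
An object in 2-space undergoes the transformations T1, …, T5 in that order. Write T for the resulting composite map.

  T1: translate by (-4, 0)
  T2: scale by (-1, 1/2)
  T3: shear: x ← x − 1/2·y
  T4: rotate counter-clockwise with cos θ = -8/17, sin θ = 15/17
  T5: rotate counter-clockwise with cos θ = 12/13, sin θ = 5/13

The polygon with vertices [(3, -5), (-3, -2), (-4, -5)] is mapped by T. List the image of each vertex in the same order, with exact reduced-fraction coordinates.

image vertices: (-139/884, 1485/442), (-2285/442, 1221/221), (-379/68, 265/34)

T1 translate by (-4, 0): (3, -5) → (-1, -5); (-3, -2) → (-7, -2); (-4, -5) → (-8, -5)
T2 scale by (-1, 1/2): (-1, -5) → (1, -5/2); (-7, -2) → (7, -1); (-8, -5) → (8, -5/2)
T3 shear: x ← x − 1/2·y: (1, -5/2) → (9/4, -5/2); (7, -1) → (15/2, -1); (8, -5/2) → (37/4, -5/2)
T4 rotate counter-clockwise with cos θ = -8/17, sin θ = 15/17: (9/4, -5/2) → (39/34, 215/68); (15/2, -1) → (-45/17, 241/34); (37/4, -5/2) → (-73/34, 635/68)
T5 rotate counter-clockwise with cos θ = 12/13, sin θ = 5/13: (39/34, 215/68) → (-139/884, 1485/442); (-45/17, 241/34) → (-2285/442, 1221/221); (-73/34, 635/68) → (-379/68, 265/34)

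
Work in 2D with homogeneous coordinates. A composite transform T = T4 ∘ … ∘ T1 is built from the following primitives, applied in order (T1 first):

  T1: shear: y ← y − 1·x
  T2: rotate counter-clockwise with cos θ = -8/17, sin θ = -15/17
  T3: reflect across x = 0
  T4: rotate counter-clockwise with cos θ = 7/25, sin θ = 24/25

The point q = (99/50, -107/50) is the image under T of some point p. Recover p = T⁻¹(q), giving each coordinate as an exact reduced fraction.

p = (3/2, 4)

T1 = [1 0 0; -1 1 0; 0 0 1]
T2·T1 = [-23/17 15/17 0; -7/17 -8/17 0; 0 0 1]
T3·…·T1 = [23/17 -15/17 0; -7/17 -8/17 0; 0 0 1]
T4·…·T1 = [329/425 87/425 0; 503/425 -416/425 0; 0 0 1]
det M = -1; M⁻¹ = [416/425 87/425 0; 503/425 -329/425 0; 0 0 1]
M⁻¹ · (99/50, -107/50)ᵀ = (3/2, 4)ᵀ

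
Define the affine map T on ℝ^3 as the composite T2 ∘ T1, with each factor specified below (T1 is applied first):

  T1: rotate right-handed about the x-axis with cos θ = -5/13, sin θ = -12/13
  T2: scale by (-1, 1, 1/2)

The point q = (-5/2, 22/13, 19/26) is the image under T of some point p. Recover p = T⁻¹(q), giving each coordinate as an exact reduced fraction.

p = (5/2, -2, 1)

T1 = [1 0 0 0; 0 -5/13 12/13 0; 0 -12/13 -5/13 0; 0 0 0 1]
T2·T1 = [-1 0 0 0; 0 -5/13 12/13 0; 0 -6/13 -5/26 0; 0 0 0 1]
det M = -1/2; M⁻¹ = [-1 0 0 0; 0 -5/13 -24/13 0; 0 12/13 -10/13 0; 0 0 0 1]
M⁻¹ · (-5/2, 22/13, 19/26)ᵀ = (5/2, -2, 1)ᵀ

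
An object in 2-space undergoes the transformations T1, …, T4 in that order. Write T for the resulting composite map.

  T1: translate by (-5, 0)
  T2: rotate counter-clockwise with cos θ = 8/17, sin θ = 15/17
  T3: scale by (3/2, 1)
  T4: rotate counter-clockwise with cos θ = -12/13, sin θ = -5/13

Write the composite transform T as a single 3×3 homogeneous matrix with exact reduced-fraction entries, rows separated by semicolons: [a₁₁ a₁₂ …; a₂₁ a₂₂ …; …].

T1 = [1 0 -5; 0 1 0; 0 0 1]
T2·T1 = [8/17 -15/17 -40/17; 15/17 8/17 -75/17; 0 0 1]
T3·…·T1 = [12/17 -45/34 -60/17; 15/17 8/17 -75/17; 0 0 1]
T4·…·T1 = [-69/221 310/221 345/221; -240/221 33/442 1200/221; 0 0 1]

T = [-69/221 310/221 345/221; -240/221 33/442 1200/221; 0 0 1]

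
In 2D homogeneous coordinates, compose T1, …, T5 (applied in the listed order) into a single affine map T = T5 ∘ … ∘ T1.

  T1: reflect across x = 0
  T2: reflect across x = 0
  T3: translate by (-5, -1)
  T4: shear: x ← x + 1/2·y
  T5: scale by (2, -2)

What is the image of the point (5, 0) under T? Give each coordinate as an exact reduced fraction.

T(p) = (-1, 2)

T1 reflect across x = 0: (5, 0) → (-5, 0)
T2 reflect across x = 0: (-5, 0) → (5, 0)
T3 translate by (-5, -1): (5, 0) → (0, -1)
T4 shear: x ← x + 1/2·y: (0, -1) → (-1/2, -1)
T5 scale by (2, -2): (-1/2, -1) → (-1, 2)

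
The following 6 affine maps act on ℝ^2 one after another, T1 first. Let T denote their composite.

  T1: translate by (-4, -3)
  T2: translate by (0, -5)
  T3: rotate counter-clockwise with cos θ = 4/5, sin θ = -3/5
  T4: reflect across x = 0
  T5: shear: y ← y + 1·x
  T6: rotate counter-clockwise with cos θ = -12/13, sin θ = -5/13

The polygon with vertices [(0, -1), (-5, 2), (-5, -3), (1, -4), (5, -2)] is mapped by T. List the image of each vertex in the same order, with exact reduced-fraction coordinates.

image vertices: (-421/65, -443/65), (-363/65, -954/65), (-568/65, -969/65), (-531/65, -348/65), (-397/65, 74/65)

T1 translate by (-4, -3): (0, -1) → (-4, -4); (-5, 2) → (-9, -1); (-5, -3) → (-9, -6); (1, -4) → (-3, -7); (5, -2) → (1, -5)
T2 translate by (0, -5): (-4, -4) → (-4, -9); (-9, -1) → (-9, -6); (-9, -6) → (-9, -11); (-3, -7) → (-3, -12); (1, -5) → (1, -10)
T3 rotate counter-clockwise with cos θ = 4/5, sin θ = -3/5: (-4, -9) → (-43/5, -24/5); (-9, -6) → (-54/5, 3/5); (-9, -11) → (-69/5, -17/5); (-3, -12) → (-48/5, -39/5); (1, -10) → (-26/5, -43/5)
T4 reflect across x = 0: (-43/5, -24/5) → (43/5, -24/5); (-54/5, 3/5) → (54/5, 3/5); (-69/5, -17/5) → (69/5, -17/5); (-48/5, -39/5) → (48/5, -39/5); (-26/5, -43/5) → (26/5, -43/5)
T5 shear: y ← y + 1·x: (43/5, -24/5) → (43/5, 19/5); (54/5, 3/5) → (54/5, 57/5); (69/5, -17/5) → (69/5, 52/5); (48/5, -39/5) → (48/5, 9/5); (26/5, -43/5) → (26/5, -17/5)
T6 rotate counter-clockwise with cos θ = -12/13, sin θ = -5/13: (43/5, 19/5) → (-421/65, -443/65); (54/5, 57/5) → (-363/65, -954/65); (69/5, 52/5) → (-568/65, -969/65); (48/5, 9/5) → (-531/65, -348/65); (26/5, -17/5) → (-397/65, 74/65)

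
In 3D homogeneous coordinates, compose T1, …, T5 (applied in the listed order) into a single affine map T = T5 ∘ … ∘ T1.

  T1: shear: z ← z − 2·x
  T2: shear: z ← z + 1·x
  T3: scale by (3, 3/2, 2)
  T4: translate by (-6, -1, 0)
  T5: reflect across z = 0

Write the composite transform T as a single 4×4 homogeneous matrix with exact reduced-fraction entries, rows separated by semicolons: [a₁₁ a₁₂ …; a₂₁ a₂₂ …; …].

T = [3 0 0 -6; 0 3/2 0 -1; 2 0 -2 0; 0 0 0 1]

T1 = [1 0 0 0; 0 1 0 0; -2 0 1 0; 0 0 0 1]
T2·T1 = [1 0 0 0; 0 1 0 0; -1 0 1 0; 0 0 0 1]
T3·…·T1 = [3 0 0 0; 0 3/2 0 0; -2 0 2 0; 0 0 0 1]
T4·…·T1 = [3 0 0 -6; 0 3/2 0 -1; -2 0 2 0; 0 0 0 1]
T5·…·T1 = [3 0 0 -6; 0 3/2 0 -1; 2 0 -2 0; 0 0 0 1]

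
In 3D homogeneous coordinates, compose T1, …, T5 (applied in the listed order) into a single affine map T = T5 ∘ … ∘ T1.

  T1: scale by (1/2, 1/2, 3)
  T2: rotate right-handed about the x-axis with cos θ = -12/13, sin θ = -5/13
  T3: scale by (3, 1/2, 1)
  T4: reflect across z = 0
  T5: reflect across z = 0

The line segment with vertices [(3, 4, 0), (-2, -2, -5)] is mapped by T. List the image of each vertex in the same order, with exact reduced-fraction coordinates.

T1 scale by (1/2, 1/2, 3): (3, 4, 0) → (3/2, 2, 0); (-2, -2, -5) → (-1, -1, -15)
T2 rotate right-handed about the x-axis with cos θ = -12/13, sin θ = -5/13: (3/2, 2, 0) → (3/2, -24/13, -10/13); (-1, -1, -15) → (-1, -63/13, 185/13)
T3 scale by (3, 1/2, 1): (3/2, -24/13, -10/13) → (9/2, -12/13, -10/13); (-1, -63/13, 185/13) → (-3, -63/26, 185/13)
T4 reflect across z = 0: (9/2, -12/13, -10/13) → (9/2, -12/13, 10/13); (-3, -63/26, 185/13) → (-3, -63/26, -185/13)
T5 reflect across z = 0: (9/2, -12/13, 10/13) → (9/2, -12/13, -10/13); (-3, -63/26, -185/13) → (-3, -63/26, 185/13)

image vertices: (9/2, -12/13, -10/13), (-3, -63/26, 185/13)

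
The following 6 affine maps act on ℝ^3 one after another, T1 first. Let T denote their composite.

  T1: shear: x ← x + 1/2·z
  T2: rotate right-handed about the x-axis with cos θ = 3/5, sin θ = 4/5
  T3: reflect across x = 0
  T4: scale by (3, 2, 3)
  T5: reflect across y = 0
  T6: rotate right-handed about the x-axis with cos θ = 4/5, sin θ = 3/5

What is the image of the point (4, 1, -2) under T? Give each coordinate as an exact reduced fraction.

T(p) = (-9, -14/5, -18/5)

T1 shear: x ← x + 1/2·z: (4, 1, -2) → (3, 1, -2)
T2 rotate right-handed about the x-axis with cos θ = 3/5, sin θ = 4/5: (3, 1, -2) → (3, 11/5, -2/5)
T3 reflect across x = 0: (3, 11/5, -2/5) → (-3, 11/5, -2/5)
T4 scale by (3, 2, 3): (-3, 11/5, -2/5) → (-9, 22/5, -6/5)
T5 reflect across y = 0: (-9, 22/5, -6/5) → (-9, -22/5, -6/5)
T6 rotate right-handed about the x-axis with cos θ = 4/5, sin θ = 3/5: (-9, -22/5, -6/5) → (-9, -14/5, -18/5)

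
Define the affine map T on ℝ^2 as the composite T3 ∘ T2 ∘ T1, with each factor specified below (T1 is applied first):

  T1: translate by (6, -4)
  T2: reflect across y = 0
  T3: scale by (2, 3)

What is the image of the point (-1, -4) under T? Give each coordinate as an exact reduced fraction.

T(p) = (10, 24)

T1 translate by (6, -4): (-1, -4) → (5, -8)
T2 reflect across y = 0: (5, -8) → (5, 8)
T3 scale by (2, 3): (5, 8) → (10, 24)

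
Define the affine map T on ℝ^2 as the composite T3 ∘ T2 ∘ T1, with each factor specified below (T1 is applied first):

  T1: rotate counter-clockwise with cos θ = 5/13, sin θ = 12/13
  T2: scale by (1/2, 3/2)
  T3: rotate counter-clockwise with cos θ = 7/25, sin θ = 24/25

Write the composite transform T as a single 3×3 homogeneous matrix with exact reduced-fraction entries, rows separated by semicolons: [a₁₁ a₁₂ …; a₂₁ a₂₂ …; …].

T1 = [5/13 -12/13 0; 12/13 5/13 0; 0 0 1]
T2·T1 = [5/26 -6/13 0; 18/13 15/26 0; 0 0 1]
T3·…·T1 = [-829/650 -222/325 0; 186/325 -183/650 0; 0 0 1]

T = [-829/650 -222/325 0; 186/325 -183/650 0; 0 0 1]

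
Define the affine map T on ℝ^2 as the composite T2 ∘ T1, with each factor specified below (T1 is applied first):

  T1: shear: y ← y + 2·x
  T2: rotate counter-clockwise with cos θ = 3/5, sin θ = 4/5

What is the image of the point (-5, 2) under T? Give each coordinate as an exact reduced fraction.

T(p) = (17/5, -44/5)

T1 shear: y ← y + 2·x: (-5, 2) → (-5, -8)
T2 rotate counter-clockwise with cos θ = 3/5, sin θ = 4/5: (-5, -8) → (17/5, -44/5)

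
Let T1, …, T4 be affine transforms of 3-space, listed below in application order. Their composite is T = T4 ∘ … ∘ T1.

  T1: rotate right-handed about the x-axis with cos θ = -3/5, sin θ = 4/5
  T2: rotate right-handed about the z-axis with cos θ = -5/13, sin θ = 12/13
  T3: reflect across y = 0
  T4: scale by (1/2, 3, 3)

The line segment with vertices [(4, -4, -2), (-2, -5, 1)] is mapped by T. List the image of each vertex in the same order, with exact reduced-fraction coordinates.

T1 rotate right-handed about the x-axis with cos θ = -3/5, sin θ = 4/5: (4, -4, -2) → (4, 4, -2); (-2, -5, 1) → (-2, 11/5, -23/5)
T2 rotate right-handed about the z-axis with cos θ = -5/13, sin θ = 12/13: (4, 4, -2) → (-68/13, 28/13, -2); (-2, 11/5, -23/5) → (-82/65, -35/13, -23/5)
T3 reflect across y = 0: (-68/13, 28/13, -2) → (-68/13, -28/13, -2); (-82/65, -35/13, -23/5) → (-82/65, 35/13, -23/5)
T4 scale by (1/2, 3, 3): (-68/13, -28/13, -2) → (-34/13, -84/13, -6); (-82/65, 35/13, -23/5) → (-41/65, 105/13, -69/5)

image vertices: (-34/13, -84/13, -6), (-41/65, 105/13, -69/5)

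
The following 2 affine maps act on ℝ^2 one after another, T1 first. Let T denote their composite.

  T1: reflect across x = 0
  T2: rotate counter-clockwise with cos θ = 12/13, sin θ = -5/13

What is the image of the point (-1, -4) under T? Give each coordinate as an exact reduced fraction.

T(p) = (-8/13, -53/13)

T1 reflect across x = 0: (-1, -4) → (1, -4)
T2 rotate counter-clockwise with cos θ = 12/13, sin θ = -5/13: (1, -4) → (-8/13, -53/13)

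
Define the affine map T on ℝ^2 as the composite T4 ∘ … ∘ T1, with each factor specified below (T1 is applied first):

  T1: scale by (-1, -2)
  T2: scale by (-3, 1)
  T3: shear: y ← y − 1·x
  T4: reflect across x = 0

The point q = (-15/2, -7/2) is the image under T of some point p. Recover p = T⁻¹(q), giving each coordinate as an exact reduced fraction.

T1 = [-1 0 0; 0 -2 0; 0 0 1]
T2·T1 = [3 0 0; 0 -2 0; 0 0 1]
T3·…·T1 = [3 0 0; -3 -2 0; 0 0 1]
T4·…·T1 = [-3 0 0; -3 -2 0; 0 0 1]
det M = 6; M⁻¹ = [-1/3 0 0; 1/2 -1/2 0; 0 0 1]
M⁻¹ · (-15/2, -7/2)ᵀ = (5/2, -2)ᵀ

p = (5/2, -2)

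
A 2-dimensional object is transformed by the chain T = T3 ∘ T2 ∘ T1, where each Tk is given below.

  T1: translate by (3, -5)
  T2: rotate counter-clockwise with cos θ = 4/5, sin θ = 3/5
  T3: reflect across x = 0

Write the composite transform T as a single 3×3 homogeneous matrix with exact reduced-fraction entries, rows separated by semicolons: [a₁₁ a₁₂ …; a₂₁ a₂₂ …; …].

T = [-4/5 3/5 -27/5; 3/5 4/5 -11/5; 0 0 1]

T1 = [1 0 3; 0 1 -5; 0 0 1]
T2·T1 = [4/5 -3/5 27/5; 3/5 4/5 -11/5; 0 0 1]
T3·…·T1 = [-4/5 3/5 -27/5; 3/5 4/5 -11/5; 0 0 1]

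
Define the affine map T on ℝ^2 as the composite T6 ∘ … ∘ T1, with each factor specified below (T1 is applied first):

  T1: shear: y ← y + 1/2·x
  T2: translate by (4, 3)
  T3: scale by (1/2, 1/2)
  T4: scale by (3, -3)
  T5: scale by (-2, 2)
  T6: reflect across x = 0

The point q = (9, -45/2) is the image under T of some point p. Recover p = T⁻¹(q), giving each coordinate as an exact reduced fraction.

p = (-1, 5)

T1 = [1 0 0; 1/2 1 0; 0 0 1]
T2·T1 = [1 0 4; 1/2 1 3; 0 0 1]
T3·…·T1 = [1/2 0 2; 1/4 1/2 3/2; 0 0 1]
T4·…·T1 = [3/2 0 6; -3/4 -3/2 -9/2; 0 0 1]
T5·…·T1 = [-3 0 -12; -3/2 -3 -9; 0 0 1]
T6·…·T1 = [3 0 12; -3/2 -3 -9; 0 0 1]
det M = -9; M⁻¹ = [1/3 0 -4; -1/6 -1/3 -1; 0 0 1]
M⁻¹ · (9, -45/2)ᵀ = (-1, 5)ᵀ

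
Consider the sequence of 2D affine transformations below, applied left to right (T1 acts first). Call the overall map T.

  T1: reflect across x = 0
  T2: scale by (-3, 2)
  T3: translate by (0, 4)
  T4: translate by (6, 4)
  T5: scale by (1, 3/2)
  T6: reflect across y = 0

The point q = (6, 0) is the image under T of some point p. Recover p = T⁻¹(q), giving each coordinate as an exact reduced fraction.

T1 = [-1 0 0; 0 1 0; 0 0 1]
T2·T1 = [3 0 0; 0 2 0; 0 0 1]
T3·…·T1 = [3 0 0; 0 2 4; 0 0 1]
T4·…·T1 = [3 0 6; 0 2 8; 0 0 1]
T5·…·T1 = [3 0 6; 0 3 12; 0 0 1]
T6·…·T1 = [3 0 6; 0 -3 -12; 0 0 1]
det M = -9; M⁻¹ = [1/3 0 -2; 0 -1/3 -4; 0 0 1]
M⁻¹ · (6, 0)ᵀ = (0, -4)ᵀ

p = (0, -4)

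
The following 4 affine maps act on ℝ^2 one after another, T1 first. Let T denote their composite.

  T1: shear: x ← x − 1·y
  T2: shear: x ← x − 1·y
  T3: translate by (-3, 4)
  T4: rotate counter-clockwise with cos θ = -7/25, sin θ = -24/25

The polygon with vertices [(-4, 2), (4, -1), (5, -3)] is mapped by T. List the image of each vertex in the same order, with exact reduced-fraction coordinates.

image vertices: (221/25, 222/25), (51/25, -93/25), (-32/25, -199/25)

T1 shear: x ← x − 1·y: (-4, 2) → (-6, 2); (4, -1) → (5, -1); (5, -3) → (8, -3)
T2 shear: x ← x − 1·y: (-6, 2) → (-8, 2); (5, -1) → (6, -1); (8, -3) → (11, -3)
T3 translate by (-3, 4): (-8, 2) → (-11, 6); (6, -1) → (3, 3); (11, -3) → (8, 1)
T4 rotate counter-clockwise with cos θ = -7/25, sin θ = -24/25: (-11, 6) → (221/25, 222/25); (3, 3) → (51/25, -93/25); (8, 1) → (-32/25, -199/25)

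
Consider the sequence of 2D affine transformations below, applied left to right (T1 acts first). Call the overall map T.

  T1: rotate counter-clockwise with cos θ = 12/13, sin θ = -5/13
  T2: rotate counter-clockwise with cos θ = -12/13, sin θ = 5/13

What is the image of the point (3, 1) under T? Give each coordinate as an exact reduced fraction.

T(p) = (-477/169, 241/169)

T1 rotate counter-clockwise with cos θ = 12/13, sin θ = -5/13: (3, 1) → (41/13, -3/13)
T2 rotate counter-clockwise with cos θ = -12/13, sin θ = 5/13: (41/13, -3/13) → (-477/169, 241/169)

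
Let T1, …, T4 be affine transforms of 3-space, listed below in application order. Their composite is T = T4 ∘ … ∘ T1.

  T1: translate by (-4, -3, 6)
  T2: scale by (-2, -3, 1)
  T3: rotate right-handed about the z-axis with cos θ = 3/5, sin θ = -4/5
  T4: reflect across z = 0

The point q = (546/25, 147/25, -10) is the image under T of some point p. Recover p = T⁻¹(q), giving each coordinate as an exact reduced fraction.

T1 = [1 0 0 -4; 0 1 0 -3; 0 0 1 6; 0 0 0 1]
T2·T1 = [-2 0 0 8; 0 -3 0 9; 0 0 1 6; 0 0 0 1]
T3·…·T1 = [-6/5 -12/5 0 12; 8/5 -9/5 0 -1; 0 0 1 6; 0 0 0 1]
T4·…·T1 = [-6/5 -12/5 0 12; 8/5 -9/5 0 -1; 0 0 -1 -6; 0 0 0 1]
det M = -6; M⁻¹ = [-3/10 2/5 0 4; -4/15 -1/5 0 3; 0 0 -1 -6; 0 0 0 1]
M⁻¹ · (546/25, 147/25, -10)ᵀ = (-1/5, -4, 4)ᵀ

p = (-1/5, -4, 4)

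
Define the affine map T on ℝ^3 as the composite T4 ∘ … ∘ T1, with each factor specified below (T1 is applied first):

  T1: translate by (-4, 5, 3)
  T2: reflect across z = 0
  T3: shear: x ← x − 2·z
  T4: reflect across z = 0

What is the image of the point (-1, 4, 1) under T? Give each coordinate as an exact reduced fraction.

T(p) = (3, 9, 4)

T1 translate by (-4, 5, 3): (-1, 4, 1) → (-5, 9, 4)
T2 reflect across z = 0: (-5, 9, 4) → (-5, 9, -4)
T3 shear: x ← x − 2·z: (-5, 9, -4) → (3, 9, -4)
T4 reflect across z = 0: (3, 9, -4) → (3, 9, 4)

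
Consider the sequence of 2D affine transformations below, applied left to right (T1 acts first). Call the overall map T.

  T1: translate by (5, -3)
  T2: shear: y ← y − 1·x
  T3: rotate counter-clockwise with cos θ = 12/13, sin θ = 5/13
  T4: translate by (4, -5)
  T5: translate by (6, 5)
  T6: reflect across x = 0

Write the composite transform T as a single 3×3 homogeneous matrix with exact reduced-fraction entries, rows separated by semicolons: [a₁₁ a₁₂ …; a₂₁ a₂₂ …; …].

T = [-17/13 5/13 -230/13; -7/13 12/13 -71/13; 0 0 1]

T1 = [1 0 5; 0 1 -3; 0 0 1]
T2·T1 = [1 0 5; -1 1 -8; 0 0 1]
T3·…·T1 = [17/13 -5/13 100/13; -7/13 12/13 -71/13; 0 0 1]
T4·…·T1 = [17/13 -5/13 152/13; -7/13 12/13 -136/13; 0 0 1]
T5·…·T1 = [17/13 -5/13 230/13; -7/13 12/13 -71/13; 0 0 1]
T6·…·T1 = [-17/13 5/13 -230/13; -7/13 12/13 -71/13; 0 0 1]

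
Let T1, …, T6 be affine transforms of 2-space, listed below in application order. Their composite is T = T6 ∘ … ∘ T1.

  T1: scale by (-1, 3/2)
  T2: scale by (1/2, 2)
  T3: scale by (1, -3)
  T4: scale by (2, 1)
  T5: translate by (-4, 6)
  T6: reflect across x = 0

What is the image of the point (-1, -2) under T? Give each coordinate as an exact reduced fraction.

T(p) = (3, 24)

T1 scale by (-1, 3/2): (-1, -2) → (1, -3)
T2 scale by (1/2, 2): (1, -3) → (1/2, -6)
T3 scale by (1, -3): (1/2, -6) → (1/2, 18)
T4 scale by (2, 1): (1/2, 18) → (1, 18)
T5 translate by (-4, 6): (1, 18) → (-3, 24)
T6 reflect across x = 0: (-3, 24) → (3, 24)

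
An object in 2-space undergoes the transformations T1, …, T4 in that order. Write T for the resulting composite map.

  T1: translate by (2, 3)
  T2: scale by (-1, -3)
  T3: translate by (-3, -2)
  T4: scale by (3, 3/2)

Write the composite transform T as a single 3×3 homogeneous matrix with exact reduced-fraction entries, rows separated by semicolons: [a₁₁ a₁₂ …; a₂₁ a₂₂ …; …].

T1 = [1 0 2; 0 1 3; 0 0 1]
T2·T1 = [-1 0 -2; 0 -3 -9; 0 0 1]
T3·…·T1 = [-1 0 -5; 0 -3 -11; 0 0 1]
T4·…·T1 = [-3 0 -15; 0 -9/2 -33/2; 0 0 1]

T = [-3 0 -15; 0 -9/2 -33/2; 0 0 1]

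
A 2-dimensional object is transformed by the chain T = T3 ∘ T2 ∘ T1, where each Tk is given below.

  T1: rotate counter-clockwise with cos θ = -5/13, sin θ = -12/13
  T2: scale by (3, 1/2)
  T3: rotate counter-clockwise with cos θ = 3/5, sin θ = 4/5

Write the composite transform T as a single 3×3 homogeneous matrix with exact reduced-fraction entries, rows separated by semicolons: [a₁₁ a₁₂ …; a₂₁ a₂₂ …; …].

T = [-21/65 118/65 0; -6/5 21/10 0; 0 0 1]

T1 = [-5/13 12/13 0; -12/13 -5/13 0; 0 0 1]
T2·T1 = [-15/13 36/13 0; -6/13 -5/26 0; 0 0 1]
T3·…·T1 = [-21/65 118/65 0; -6/5 21/10 0; 0 0 1]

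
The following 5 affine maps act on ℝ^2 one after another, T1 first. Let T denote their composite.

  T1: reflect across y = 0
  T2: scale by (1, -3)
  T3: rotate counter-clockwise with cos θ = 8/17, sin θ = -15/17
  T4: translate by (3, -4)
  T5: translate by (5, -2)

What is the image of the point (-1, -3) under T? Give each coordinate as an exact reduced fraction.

T(p) = (-7/17, -159/17)

T1 reflect across y = 0: (-1, -3) → (-1, 3)
T2 scale by (1, -3): (-1, 3) → (-1, -9)
T3 rotate counter-clockwise with cos θ = 8/17, sin θ = -15/17: (-1, -9) → (-143/17, -57/17)
T4 translate by (3, -4): (-143/17, -57/17) → (-92/17, -125/17)
T5 translate by (5, -2): (-92/17, -125/17) → (-7/17, -159/17)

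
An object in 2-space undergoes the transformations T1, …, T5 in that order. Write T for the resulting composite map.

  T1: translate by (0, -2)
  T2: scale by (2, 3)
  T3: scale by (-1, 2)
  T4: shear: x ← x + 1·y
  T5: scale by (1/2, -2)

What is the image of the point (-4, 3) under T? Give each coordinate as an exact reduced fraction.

T1 translate by (0, -2): (-4, 3) → (-4, 1)
T2 scale by (2, 3): (-4, 1) → (-8, 3)
T3 scale by (-1, 2): (-8, 3) → (8, 6)
T4 shear: x ← x + 1·y: (8, 6) → (14, 6)
T5 scale by (1/2, -2): (14, 6) → (7, -12)

T(p) = (7, -12)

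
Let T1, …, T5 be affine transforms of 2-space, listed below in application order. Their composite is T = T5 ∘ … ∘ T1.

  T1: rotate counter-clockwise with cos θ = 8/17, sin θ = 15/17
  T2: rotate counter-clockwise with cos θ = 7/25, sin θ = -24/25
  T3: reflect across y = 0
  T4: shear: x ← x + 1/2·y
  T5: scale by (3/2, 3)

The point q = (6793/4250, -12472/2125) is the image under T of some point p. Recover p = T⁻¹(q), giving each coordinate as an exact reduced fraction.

p = (8/5, 7/3)

T1 = [8/17 -15/17 0; 15/17 8/17 0; 0 0 1]
T2·T1 = [416/425 87/425 0; -87/425 416/425 0; 0 0 1]
T3·…·T1 = [416/425 87/425 0; 87/425 -416/425 0; 0 0 1]
T4·…·T1 = [919/850 -121/425 0; 87/425 -416/425 0; 0 0 1]
T5·…·T1 = [2757/1700 -363/850 0; 261/425 -1248/425 0; 0 0 1]
det M = -9/2; M⁻¹ = [832/1275 -121/1275 0; 58/425 -919/2550 0; 0 0 1]
M⁻¹ · (6793/4250, -12472/2125)ᵀ = (8/5, 7/3)ᵀ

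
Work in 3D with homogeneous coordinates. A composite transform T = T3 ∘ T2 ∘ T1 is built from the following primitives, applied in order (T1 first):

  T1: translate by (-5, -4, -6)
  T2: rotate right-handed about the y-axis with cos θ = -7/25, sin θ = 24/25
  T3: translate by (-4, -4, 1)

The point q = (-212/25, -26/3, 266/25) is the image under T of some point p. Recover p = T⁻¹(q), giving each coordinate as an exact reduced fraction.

T1 = [1 0 0 -5; 0 1 0 -4; 0 0 1 -6; 0 0 0 1]
T2·T1 = [-7/25 0 24/25 -109/25; 0 1 0 -4; -24/25 0 -7/25 162/25; 0 0 0 1]
T3·…·T1 = [-7/25 0 24/25 -209/25; 0 1 0 -8; -24/25 0 -7/25 187/25; 0 0 0 1]
det M = 1; M⁻¹ = [-7/25 0 -24/25 121/25; 0 1 0 8; 24/25 0 -7/25 253/25; 0 0 0 1]
M⁻¹ · (-212/25, -26/3, 266/25)ᵀ = (-3, -2/3, -1)ᵀ

p = (-3, -2/3, -1)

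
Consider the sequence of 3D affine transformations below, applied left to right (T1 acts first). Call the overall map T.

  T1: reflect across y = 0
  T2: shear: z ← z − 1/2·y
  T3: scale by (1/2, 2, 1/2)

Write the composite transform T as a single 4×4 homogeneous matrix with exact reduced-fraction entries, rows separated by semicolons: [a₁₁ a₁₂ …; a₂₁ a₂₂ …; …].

T1 = [1 0 0 0; 0 -1 0 0; 0 0 1 0; 0 0 0 1]
T2·T1 = [1 0 0 0; 0 -1 0 0; 0 1/2 1 0; 0 0 0 1]
T3·…·T1 = [1/2 0 0 0; 0 -2 0 0; 0 1/4 1/2 0; 0 0 0 1]

T = [1/2 0 0 0; 0 -2 0 0; 0 1/4 1/2 0; 0 0 0 1]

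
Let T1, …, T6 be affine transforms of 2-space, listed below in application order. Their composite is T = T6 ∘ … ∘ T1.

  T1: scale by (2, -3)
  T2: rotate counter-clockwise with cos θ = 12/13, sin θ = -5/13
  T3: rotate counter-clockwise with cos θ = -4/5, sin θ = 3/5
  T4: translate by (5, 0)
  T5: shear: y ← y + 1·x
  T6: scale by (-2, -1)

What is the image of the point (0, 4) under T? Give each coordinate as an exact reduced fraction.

T1 scale by (2, -3): (0, 4) → (0, -12)
T2 rotate counter-clockwise with cos θ = 12/13, sin θ = -5/13: (0, -12) → (-60/13, -144/13)
T3 rotate counter-clockwise with cos θ = -4/5, sin θ = 3/5: (-60/13, -144/13) → (672/65, 396/65)
T4 translate by (5, 0): (672/65, 396/65) → (997/65, 396/65)
T5 shear: y ← y + 1·x: (997/65, 396/65) → (997/65, 1393/65)
T6 scale by (-2, -1): (997/65, 1393/65) → (-1994/65, -1393/65)

T(p) = (-1994/65, -1393/65)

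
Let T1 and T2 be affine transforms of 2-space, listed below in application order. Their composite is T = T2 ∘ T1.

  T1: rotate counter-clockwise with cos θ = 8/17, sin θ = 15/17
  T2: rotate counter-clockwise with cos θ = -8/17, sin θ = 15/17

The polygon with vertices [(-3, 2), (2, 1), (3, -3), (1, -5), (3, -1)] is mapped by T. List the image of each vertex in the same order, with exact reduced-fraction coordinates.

image vertices: (3, -2), (-2, -1), (-3, 3), (-1, 5), (-3, 1)

T1 rotate counter-clockwise with cos θ = 8/17, sin θ = 15/17: (-3, 2) → (-54/17, -29/17); (2, 1) → (1/17, 38/17); (3, -3) → (69/17, 21/17); (1, -5) → (83/17, -25/17); (3, -1) → (39/17, 37/17)
T2 rotate counter-clockwise with cos θ = -8/17, sin θ = 15/17: (-54/17, -29/17) → (3, -2); (1/17, 38/17) → (-2, -1); (69/17, 21/17) → (-3, 3); (83/17, -25/17) → (-1, 5); (39/17, 37/17) → (-3, 1)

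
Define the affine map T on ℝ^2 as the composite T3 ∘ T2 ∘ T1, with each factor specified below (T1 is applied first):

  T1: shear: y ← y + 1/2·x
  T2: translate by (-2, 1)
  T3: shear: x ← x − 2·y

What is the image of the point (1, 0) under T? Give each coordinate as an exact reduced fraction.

T1 shear: y ← y + 1/2·x: (1, 0) → (1, 1/2)
T2 translate by (-2, 1): (1, 1/2) → (-1, 3/2)
T3 shear: x ← x − 2·y: (-1, 3/2) → (-4, 3/2)

T(p) = (-4, 3/2)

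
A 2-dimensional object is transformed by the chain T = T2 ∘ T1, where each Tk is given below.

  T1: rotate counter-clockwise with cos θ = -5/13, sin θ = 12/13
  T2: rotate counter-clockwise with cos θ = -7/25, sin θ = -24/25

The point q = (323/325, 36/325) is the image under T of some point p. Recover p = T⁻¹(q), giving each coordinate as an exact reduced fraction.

T1 = [-5/13 -12/13 0; 12/13 -5/13 0; 0 0 1]
T2·T1 = [323/325 -36/325 0; 36/325 323/325 0; 0 0 1]
det M = 1; M⁻¹ = [323/325 36/325 0; -36/325 323/325 0; 0 0 1]
M⁻¹ · (323/325, 36/325)ᵀ = (1, 0)ᵀ

p = (1, 0)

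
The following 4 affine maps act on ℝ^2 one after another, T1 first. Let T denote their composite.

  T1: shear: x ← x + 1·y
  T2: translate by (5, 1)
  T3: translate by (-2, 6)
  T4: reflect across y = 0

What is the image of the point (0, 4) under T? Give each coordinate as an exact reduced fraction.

T1 shear: x ← x + 1·y: (0, 4) → (4, 4)
T2 translate by (5, 1): (4, 4) → (9, 5)
T3 translate by (-2, 6): (9, 5) → (7, 11)
T4 reflect across y = 0: (7, 11) → (7, -11)

T(p) = (7, -11)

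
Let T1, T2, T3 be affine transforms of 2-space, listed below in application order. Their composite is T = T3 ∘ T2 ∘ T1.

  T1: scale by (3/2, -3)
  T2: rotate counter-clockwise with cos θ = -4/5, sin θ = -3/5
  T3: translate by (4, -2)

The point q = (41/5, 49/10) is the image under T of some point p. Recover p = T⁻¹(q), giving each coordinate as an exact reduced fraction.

p = (-5, 1)

T1 = [3/2 0 0; 0 -3 0; 0 0 1]
T2·T1 = [-6/5 -9/5 0; -9/10 12/5 0; 0 0 1]
T3·…·T1 = [-6/5 -9/5 4; -9/10 12/5 -2; 0 0 1]
det M = -9/2; M⁻¹ = [-8/15 -2/5 4/3; -1/5 4/15 4/3; 0 0 1]
M⁻¹ · (41/5, 49/10)ᵀ = (-5, 1)ᵀ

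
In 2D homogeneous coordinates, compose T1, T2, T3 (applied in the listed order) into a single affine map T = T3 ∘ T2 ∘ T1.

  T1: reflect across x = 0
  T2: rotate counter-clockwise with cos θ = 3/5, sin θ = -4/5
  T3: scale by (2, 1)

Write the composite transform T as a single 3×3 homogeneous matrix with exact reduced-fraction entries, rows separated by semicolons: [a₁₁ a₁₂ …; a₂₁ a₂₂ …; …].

T1 = [-1 0 0; 0 1 0; 0 0 1]
T2·T1 = [-3/5 4/5 0; 4/5 3/5 0; 0 0 1]
T3·…·T1 = [-6/5 8/5 0; 4/5 3/5 0; 0 0 1]

T = [-6/5 8/5 0; 4/5 3/5 0; 0 0 1]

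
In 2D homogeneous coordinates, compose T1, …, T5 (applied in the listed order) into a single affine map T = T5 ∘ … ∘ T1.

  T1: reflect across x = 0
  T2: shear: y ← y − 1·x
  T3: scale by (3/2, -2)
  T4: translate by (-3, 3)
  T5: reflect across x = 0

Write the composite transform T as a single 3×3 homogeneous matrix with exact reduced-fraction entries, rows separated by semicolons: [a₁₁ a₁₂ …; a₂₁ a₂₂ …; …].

T = [3/2 0 3; -2 -2 3; 0 0 1]

T1 = [-1 0 0; 0 1 0; 0 0 1]
T2·T1 = [-1 0 0; 1 1 0; 0 0 1]
T3·…·T1 = [-3/2 0 0; -2 -2 0; 0 0 1]
T4·…·T1 = [-3/2 0 -3; -2 -2 3; 0 0 1]
T5·…·T1 = [3/2 0 3; -2 -2 3; 0 0 1]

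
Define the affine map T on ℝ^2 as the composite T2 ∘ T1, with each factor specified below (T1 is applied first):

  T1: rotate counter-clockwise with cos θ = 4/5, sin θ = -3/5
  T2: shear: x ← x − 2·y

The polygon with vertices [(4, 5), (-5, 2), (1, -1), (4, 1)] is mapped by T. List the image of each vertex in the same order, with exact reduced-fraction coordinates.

T1 rotate counter-clockwise with cos θ = 4/5, sin θ = -3/5: (4, 5) → (31/5, 8/5); (-5, 2) → (-14/5, 23/5); (1, -1) → (1/5, -7/5); (4, 1) → (19/5, -8/5)
T2 shear: x ← x − 2·y: (31/5, 8/5) → (3, 8/5); (-14/5, 23/5) → (-12, 23/5); (1/5, -7/5) → (3, -7/5); (19/5, -8/5) → (7, -8/5)

image vertices: (3, 8/5), (-12, 23/5), (3, -7/5), (7, -8/5)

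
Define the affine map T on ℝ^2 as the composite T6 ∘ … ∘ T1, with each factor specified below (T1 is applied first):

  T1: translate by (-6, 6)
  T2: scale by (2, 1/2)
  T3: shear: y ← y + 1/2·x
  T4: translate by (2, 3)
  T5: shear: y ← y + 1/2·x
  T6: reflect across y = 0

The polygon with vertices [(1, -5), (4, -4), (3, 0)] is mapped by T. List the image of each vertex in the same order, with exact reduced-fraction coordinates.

image vertices: (-8, 11/2), (-2, -1), (-4, -1)

T1 translate by (-6, 6): (1, -5) → (-5, 1); (4, -4) → (-2, 2); (3, 0) → (-3, 6)
T2 scale by (2, 1/2): (-5, 1) → (-10, 1/2); (-2, 2) → (-4, 1); (-3, 6) → (-6, 3)
T3 shear: y ← y + 1/2·x: (-10, 1/2) → (-10, -9/2); (-4, 1) → (-4, -1); (-6, 3) → (-6, 0)
T4 translate by (2, 3): (-10, -9/2) → (-8, -3/2); (-4, -1) → (-2, 2); (-6, 0) → (-4, 3)
T5 shear: y ← y + 1/2·x: (-8, -3/2) → (-8, -11/2); (-2, 2) → (-2, 1); (-4, 3) → (-4, 1)
T6 reflect across y = 0: (-8, -11/2) → (-8, 11/2); (-2, 1) → (-2, -1); (-4, 1) → (-4, -1)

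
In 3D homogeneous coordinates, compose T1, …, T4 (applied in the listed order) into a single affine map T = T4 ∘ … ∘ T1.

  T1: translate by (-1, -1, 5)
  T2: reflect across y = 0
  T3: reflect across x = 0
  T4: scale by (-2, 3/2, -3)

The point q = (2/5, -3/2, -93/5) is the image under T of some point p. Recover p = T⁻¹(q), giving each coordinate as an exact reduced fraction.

p = (6/5, 2, 6/5)

T1 = [1 0 0 -1; 0 1 0 -1; 0 0 1 5; 0 0 0 1]
T2·T1 = [1 0 0 -1; 0 -1 0 1; 0 0 1 5; 0 0 0 1]
T3·…·T1 = [-1 0 0 1; 0 -1 0 1; 0 0 1 5; 0 0 0 1]
T4·…·T1 = [2 0 0 -2; 0 -3/2 0 3/2; 0 0 -3 -15; 0 0 0 1]
det M = 9; M⁻¹ = [1/2 0 0 1; 0 -2/3 0 1; 0 0 -1/3 -5; 0 0 0 1]
M⁻¹ · (2/5, -3/2, -93/5)ᵀ = (6/5, 2, 6/5)ᵀ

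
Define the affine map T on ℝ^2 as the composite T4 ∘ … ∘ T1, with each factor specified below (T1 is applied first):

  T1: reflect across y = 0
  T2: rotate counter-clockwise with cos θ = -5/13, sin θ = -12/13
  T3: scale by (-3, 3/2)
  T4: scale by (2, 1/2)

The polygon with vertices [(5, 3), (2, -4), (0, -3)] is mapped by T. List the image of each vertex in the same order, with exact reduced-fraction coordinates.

T1 reflect across y = 0: (5, 3) → (5, -3); (2, -4) → (2, 4); (0, -3) → (0, 3)
T2 rotate counter-clockwise with cos θ = -5/13, sin θ = -12/13: (5, -3) → (-61/13, -45/13); (2, 4) → (38/13, -44/13); (0, 3) → (36/13, -15/13)
T3 scale by (-3, 3/2): (-61/13, -45/13) → (183/13, -135/26); (38/13, -44/13) → (-114/13, -66/13); (36/13, -15/13) → (-108/13, -45/26)
T4 scale by (2, 1/2): (183/13, -135/26) → (366/13, -135/52); (-114/13, -66/13) → (-228/13, -33/13); (-108/13, -45/26) → (-216/13, -45/52)

image vertices: (366/13, -135/52), (-228/13, -33/13), (-216/13, -45/52)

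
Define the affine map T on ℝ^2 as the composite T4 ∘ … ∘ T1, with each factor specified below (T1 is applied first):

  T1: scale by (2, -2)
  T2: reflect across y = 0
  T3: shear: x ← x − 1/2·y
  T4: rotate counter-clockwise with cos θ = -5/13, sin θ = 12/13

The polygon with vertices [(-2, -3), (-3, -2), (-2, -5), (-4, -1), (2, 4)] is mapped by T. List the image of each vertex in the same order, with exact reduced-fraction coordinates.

image vertices: (77/13, 18/13), (68/13, -28/13), (115/13, 62/13), (59/13, -74/13), (-96/13, -40/13)

T1 scale by (2, -2): (-2, -3) → (-4, 6); (-3, -2) → (-6, 4); (-2, -5) → (-4, 10); (-4, -1) → (-8, 2); (2, 4) → (4, -8)
T2 reflect across y = 0: (-4, 6) → (-4, -6); (-6, 4) → (-6, -4); (-4, 10) → (-4, -10); (-8, 2) → (-8, -2); (4, -8) → (4, 8)
T3 shear: x ← x − 1/2·y: (-4, -6) → (-1, -6); (-6, -4) → (-4, -4); (-4, -10) → (1, -10); (-8, -2) → (-7, -2); (4, 8) → (0, 8)
T4 rotate counter-clockwise with cos θ = -5/13, sin θ = 12/13: (-1, -6) → (77/13, 18/13); (-4, -4) → (68/13, -28/13); (1, -10) → (115/13, 62/13); (-7, -2) → (59/13, -74/13); (0, 8) → (-96/13, -40/13)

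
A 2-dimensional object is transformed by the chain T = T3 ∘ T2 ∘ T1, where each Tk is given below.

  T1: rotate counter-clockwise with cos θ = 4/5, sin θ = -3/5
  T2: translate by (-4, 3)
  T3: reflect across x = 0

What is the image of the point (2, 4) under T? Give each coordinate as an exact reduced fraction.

T1 rotate counter-clockwise with cos θ = 4/5, sin θ = -3/5: (2, 4) → (4, 2)
T2 translate by (-4, 3): (4, 2) → (0, 5)
T3 reflect across x = 0: (0, 5) → (0, 5)

T(p) = (0, 5)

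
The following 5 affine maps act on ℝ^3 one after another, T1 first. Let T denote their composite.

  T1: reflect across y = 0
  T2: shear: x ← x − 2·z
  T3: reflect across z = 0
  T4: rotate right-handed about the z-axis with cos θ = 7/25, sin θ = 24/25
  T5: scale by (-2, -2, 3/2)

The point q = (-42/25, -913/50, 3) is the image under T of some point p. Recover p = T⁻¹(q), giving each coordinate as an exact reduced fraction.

p = (5, -7/4, -2)

T1 = [1 0 0 0; 0 -1 0 0; 0 0 1 0; 0 0 0 1]
T2·T1 = [1 0 -2 0; 0 -1 0 0; 0 0 1 0; 0 0 0 1]
T3·…·T1 = [1 0 -2 0; 0 -1 0 0; 0 0 -1 0; 0 0 0 1]
T4·…·T1 = [7/25 24/25 -14/25 0; 24/25 -7/25 -48/25 0; 0 0 -1 0; 0 0 0 1]
T5·…·T1 = [-14/25 -48/25 28/25 0; -48/25 14/25 96/25 0; 0 0 -3/2 0; 0 0 0 1]
det M = 6; M⁻¹ = [-7/50 -12/25 -4/3 0; -12/25 7/50 0 0; 0 0 -2/3 0; 0 0 0 1]
M⁻¹ · (-42/25, -913/50, 3)ᵀ = (5, -7/4, -2)ᵀ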